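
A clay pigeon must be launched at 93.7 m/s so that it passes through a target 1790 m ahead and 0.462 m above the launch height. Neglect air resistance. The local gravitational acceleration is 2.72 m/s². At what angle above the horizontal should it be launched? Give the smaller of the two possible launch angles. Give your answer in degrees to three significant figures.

Trajectory: y = x tanθ − g x² (1 + tan²θ)/(2v₀²). With x = 1790, y = 0.462, v₀ = 93.7, g = 2.72:
496.3 tan²θ − 1790 tanθ + (496.8) = 0.
tanθ = [1790 ± √(1790² − 4 × 496.3 × (496.8))] / (2 × 496.3) = (1790 ± 1489) / 992.6, giving tanθ = 0.3030 or 3.304.
θ = 16.86° or 73.16°; the smaller is 16.86°.

16.9°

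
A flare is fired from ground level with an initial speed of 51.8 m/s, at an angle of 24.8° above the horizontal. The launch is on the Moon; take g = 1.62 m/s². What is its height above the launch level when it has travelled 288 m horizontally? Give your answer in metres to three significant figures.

103 m

vₓ = 51.80 cos 24.8° = 47.02 m/s; v_y0 = 51.80 sin 24.8° = 21.73 m/s.
At x = 288 m, t = x/vₓ = 288/47.02 = 6.125 s.
Height: y = v_y0 t − ½ g t² = 21.73 × 6.125 − 0.8100 × 6.125² = 133.1 − 30.38 = 102.7 m.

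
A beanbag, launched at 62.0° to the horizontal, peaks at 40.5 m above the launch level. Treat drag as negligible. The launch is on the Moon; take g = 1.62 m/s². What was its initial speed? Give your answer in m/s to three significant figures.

At the peak v_y = 0, so v_y0 = √(2gH) = √(2 × 1.62 × 40.5) = 11.46 m/s.
v_y0 = v₀ sin θ ⇒ v₀ = 11.46 / sin 62.0° = 12.97 m/s.

13.0 m/s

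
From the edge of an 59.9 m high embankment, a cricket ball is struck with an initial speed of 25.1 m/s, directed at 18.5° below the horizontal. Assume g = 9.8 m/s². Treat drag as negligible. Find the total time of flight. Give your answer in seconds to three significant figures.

Components: vₓ = 25.10 cos 18.5° = 23.80 m/s, v_y0 = −7.964 m/s (downward).
The projectile lands when y = 59.9 + (−7.964) t − ½·9.80·t² = 0. Positive root: t = (−7.964 + √(7.964² + 2·9.80·59.9)) / 9.80 = (−7.964 + 35.18) / 9.80 = 2.777 s.

2.78 s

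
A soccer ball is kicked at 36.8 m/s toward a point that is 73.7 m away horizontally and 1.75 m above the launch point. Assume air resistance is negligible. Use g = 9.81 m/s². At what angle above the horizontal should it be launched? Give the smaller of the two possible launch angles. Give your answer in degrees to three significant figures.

Trajectory: y = x tanθ − g x² (1 + tan²θ)/(2v₀²). With x = 73.7, y = 1.75, v₀ = 36.8, g = 9.81:
19.67 tan²θ − 73.7 tanθ + (21.42) = 0.
tanθ = [73.7 ± √(73.7² − 4 × 19.67 × (21.42))] / (2 × 19.67) = (73.7 ± 61.20) / 39.35, giving tanθ = 0.3176 or 3.429.
θ = 17.62° or 73.74°; the smaller is 17.62°.

17.6°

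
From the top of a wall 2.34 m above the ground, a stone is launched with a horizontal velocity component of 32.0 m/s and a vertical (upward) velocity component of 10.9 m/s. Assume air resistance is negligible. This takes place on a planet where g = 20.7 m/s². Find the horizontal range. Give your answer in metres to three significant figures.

39.6 m

With up positive and y = 0 at the ground: y(t) = 2.34 + (10.90) t − 10.35 t². Setting y = 0 and taking the positive root: t = [10.90 + √(10.90² + 2·20.7·2.34)] / 20.7 = (10.90 + 14.69) / 20.7 = 1.236 s.
Horizontal distance: R = vₓ t = 32.00 × 1.236 = 39.55 m.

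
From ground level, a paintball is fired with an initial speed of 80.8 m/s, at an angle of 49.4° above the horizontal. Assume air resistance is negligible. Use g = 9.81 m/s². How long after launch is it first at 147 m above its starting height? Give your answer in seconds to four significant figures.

vₓ = 80.80 cos 49.4° = 52.58 m/s; v_y0 = 80.80 sin 49.4° = 61.35 m/s.
Height y(t) = 61.35 t − 4.905 t² = 147 gives 4.905 t² − 61.35 t + 147 = 0.
t = [61.35 ± √(61.35² − 2·9.81·147)] / 9.81 = (61.35 ± 29.66) / 9.81, so t = 3.231 s or t = 9.277 s.
The first (ascending) time is 3.231 s.

3.231 s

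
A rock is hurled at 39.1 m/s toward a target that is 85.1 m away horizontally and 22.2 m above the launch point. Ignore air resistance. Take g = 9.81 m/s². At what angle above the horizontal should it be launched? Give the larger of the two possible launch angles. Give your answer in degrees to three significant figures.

71.6°

Trajectory: y = x tanθ − g x² (1 + tan²θ)/(2v₀²). With x = 85.1, y = 22.2, v₀ = 39.1, g = 9.81:
23.24 tan²θ − 85.1 tanθ + (45.44) = 0.
tanθ = [85.1 ± √(85.1² − 4 × 23.24 × (45.44))] / (2 × 23.24) = (85.1 ± 54.95) / 46.47, giving tanθ = 0.6489 or 3.014.
θ = 32.98° or 71.64°; the larger is 71.64°.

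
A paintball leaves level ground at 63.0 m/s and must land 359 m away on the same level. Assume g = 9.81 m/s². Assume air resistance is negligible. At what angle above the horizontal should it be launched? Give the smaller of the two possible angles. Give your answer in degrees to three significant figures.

31.3°

Level-ground range R = v₀² sin(2θ)/g ⇒ sin(2θ) = gR/v₀² = 9.81 × 359 / 63.0² = 0.8873.
2θ = 62.54° or 180° − 62.54° = 117.5°, so θ = 31.27° or 58.73°.
The smaller angle is 31.27°.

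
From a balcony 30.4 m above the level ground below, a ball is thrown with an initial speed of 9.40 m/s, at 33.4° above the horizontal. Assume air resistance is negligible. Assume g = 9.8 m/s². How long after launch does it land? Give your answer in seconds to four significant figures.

3.074 s

Resolve: vₓ = 9.400 cos 33.4° = 7.848 m/s and v_y0 = 9.400 sin 33.4° = 5.175 m/s.
The projectile lands when y = 30.4 + (5.175) t − ½·9.80·t² = 0. Positive root: t = (5.175 + √(5.175² + 2·9.80·30.4)) / 9.80 = (5.175 + 24.95) / 9.80 = 3.074 s.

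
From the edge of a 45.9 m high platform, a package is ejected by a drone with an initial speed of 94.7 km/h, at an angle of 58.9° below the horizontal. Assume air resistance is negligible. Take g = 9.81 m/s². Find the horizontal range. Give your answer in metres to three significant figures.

20.8 m

Convert: 94.7 km/h = 94.7/3.6 = 26.31 m/s.
Horizontal component vₓ = 26.31 cos 58.9° = 13.59 m/s; vertical v_y0 = −22.52 m/s (downward).
With up positive and y = 0 at the ground: y(t) = 45.9 + (−22.52) t − 4.905 t². Setting y = 0 and taking the positive root: t = [−22.52 + √(22.52² + 2·9.81·45.9)] / 9.81 = (−22.52 + 37.52) / 9.81 = 1.529 s.
Horizontal distance: R = vₓ t = 13.59 × 1.529 = 20.77 m.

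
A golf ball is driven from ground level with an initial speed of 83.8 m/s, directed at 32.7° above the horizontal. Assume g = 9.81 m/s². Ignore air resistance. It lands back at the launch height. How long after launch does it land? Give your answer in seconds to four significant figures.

9.230 s

Horizontal component vₓ = 83.80 cos 32.7° = 70.52 m/s; vertical v_y0 = 83.80 sin 32.7° = 45.27 m/s.
Time of flight on level ground: T = 2 v_y0 / g = 2 × 45.27 / 9.81 = 9.230 s.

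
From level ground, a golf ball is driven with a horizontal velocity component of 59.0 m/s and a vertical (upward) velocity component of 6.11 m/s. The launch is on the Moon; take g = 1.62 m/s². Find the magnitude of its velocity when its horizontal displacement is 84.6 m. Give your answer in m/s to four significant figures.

Time to reach x = 84.6 m: t = x/vₓ = 84.6/59.00 = 1.434 s.
Vertical velocity there: v_y = v_y0 − g t = 6.110 − 1.62 × 1.434 = 3.787 m/s.
Speed: √(vₓ² + v_y²) = √(59.00² + 3.787²) = 59.12 m/s.

59.12 m/s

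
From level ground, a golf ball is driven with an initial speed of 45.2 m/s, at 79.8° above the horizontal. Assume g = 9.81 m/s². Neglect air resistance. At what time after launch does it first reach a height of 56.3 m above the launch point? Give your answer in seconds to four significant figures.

Components: vₓ = 45.20 cos 79.8° = 8.004 m/s, v_y0 = 45.20 sin 79.8° = 44.49 m/s.
Set y = v_y0 t − ½ g t² = 56.3: 4.905 t² − 44.49 t + 56.3 = 0.
Quadratic formula: t = (44.49 ± √874.37) / 9.81 = (44.49 ± 29.57) / 9.81 → t = 1.520 s or 7.549 s.
The first (ascending) time is 1.520 s.

1.520 s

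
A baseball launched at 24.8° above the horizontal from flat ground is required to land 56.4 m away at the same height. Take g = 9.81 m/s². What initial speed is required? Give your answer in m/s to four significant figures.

26.95 m/s

Level-ground range: R = v₀² sin(2θ)/g, so v₀ = √(gR / sin 2θ).
v₀ = √(9.81 × 56.4 / sin 49.60°) = √(553.3 / 0.7615) = √726.53 = 26.95 m/s.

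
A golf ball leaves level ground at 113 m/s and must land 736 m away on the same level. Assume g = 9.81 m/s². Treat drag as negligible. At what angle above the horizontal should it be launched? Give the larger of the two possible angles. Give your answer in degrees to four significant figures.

From R = (v₀²/g) sin 2θ: sin 2θ = 9.81 × 736 / 12769 = 0.5654.
2θ = 34.43° or 180° − 34.43° = 145.6°, so θ = 17.22° or 72.78°.
The larger angle is 72.78°.

72.78°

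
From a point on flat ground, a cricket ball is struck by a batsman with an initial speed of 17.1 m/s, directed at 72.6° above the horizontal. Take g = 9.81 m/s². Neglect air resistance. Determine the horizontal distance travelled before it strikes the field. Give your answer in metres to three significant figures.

vₓ = 17.10 cos 72.6° = 5.114 m/s; v_y0 = 17.10 sin 72.6° = 16.32 m/s.
Flight time T = 2 v_y0 / g = 3.327 s.
Range: R = vₓ T = 5.114 × 3.327 = 17.01 m.

17.0 m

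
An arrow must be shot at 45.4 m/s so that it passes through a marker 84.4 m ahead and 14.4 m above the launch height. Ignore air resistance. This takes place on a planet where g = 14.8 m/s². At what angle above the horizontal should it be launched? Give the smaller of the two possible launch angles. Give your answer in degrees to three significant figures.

29.8°

Trajectory: y = x tanθ − g x² (1 + tan²θ)/(2v₀²). With x = 84.4, y = 14.4, v₀ = 45.4, g = 14.8:
25.57 tan²θ − 84.4 tanθ + (39.97) = 0.
tanθ = [84.4 ± √(84.4² − 4 × 25.57 × (39.97))] / (2 × 25.57) = (84.4 ± 55.08) / 51.15, giving tanθ = 0.5732 or 2.727.
θ = 29.82° or 69.86°; the smaller is 29.82°.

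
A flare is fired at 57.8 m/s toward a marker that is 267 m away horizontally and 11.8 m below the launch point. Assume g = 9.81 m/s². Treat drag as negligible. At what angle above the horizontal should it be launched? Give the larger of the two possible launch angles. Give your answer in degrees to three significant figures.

64.9°

Trajectory: y = x tanθ − g x² (1 + tan²θ)/(2v₀²). With x = 267, y = −11.8, v₀ = 57.8, g = 9.81:
104.7 tan²θ − 267 tanθ + (92.87) = 0.
tanθ = [267 ± √(267² − 4 × 104.7 × (92.87))] / (2 × 104.7) = (267 ± 180.0) / 209.3, giving tanθ = 0.4155 or 2.135.
θ = 22.56° or 64.91°; the larger is 64.91°.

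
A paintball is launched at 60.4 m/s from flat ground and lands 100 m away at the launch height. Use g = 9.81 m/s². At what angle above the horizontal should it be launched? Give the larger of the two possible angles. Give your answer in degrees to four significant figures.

82.20°

From R = (v₀²/g) sin 2θ: sin 2θ = 9.81 × 100 / 3648.2 = 0.2689.
2θ = 15.60° or 180° − 15.60° = 164.4°, so θ = 7.799° or 82.20°.
The larger angle is 82.20°.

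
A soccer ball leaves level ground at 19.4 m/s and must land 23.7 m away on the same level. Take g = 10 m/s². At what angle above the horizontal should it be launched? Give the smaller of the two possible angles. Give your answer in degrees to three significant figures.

Level-ground range R = v₀² sin(2θ)/g ⇒ sin(2θ) = gR/v₀² = 10.0 × 23.7 / 19.4² = 0.6297.
2θ = 39.03° or 180° − 39.03° = 141.0°, so θ = 19.51° or 70.49°.
The smaller angle is 19.51°.

19.5°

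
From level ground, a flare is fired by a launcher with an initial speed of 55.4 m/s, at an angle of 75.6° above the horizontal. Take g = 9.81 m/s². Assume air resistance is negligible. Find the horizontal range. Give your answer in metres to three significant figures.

151 m

Components: vₓ = 55.40 cos 75.6° = 13.78 m/s, v_y0 = 55.40 sin 75.6° = 53.66 m/s.
Flight time T = 2 v_y0 / g = 10.94 s.
Horizontal distance R = vₓ T = 13.78 × 10.94 = 150.7 m.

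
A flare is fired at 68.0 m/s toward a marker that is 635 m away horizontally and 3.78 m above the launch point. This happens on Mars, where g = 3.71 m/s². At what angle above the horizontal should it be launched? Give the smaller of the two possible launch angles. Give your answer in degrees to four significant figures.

15.68°

Trajectory: y = x tanθ − g x² (1 + tan²θ)/(2v₀²). With x = 635, y = 3.78, v₀ = 68.0, g = 3.71:
161.8 tan²θ − 635 tanθ + (165.5) = 0.
tanθ = [635 ± √(635² − 4 × 161.8 × (165.5))] / (2 × 161.8) = (635 ± 544.2) / 323.5, giving tanθ = 0.2808 or 3.645.
θ = 15.68° or 74.66°; the smaller is 15.68°.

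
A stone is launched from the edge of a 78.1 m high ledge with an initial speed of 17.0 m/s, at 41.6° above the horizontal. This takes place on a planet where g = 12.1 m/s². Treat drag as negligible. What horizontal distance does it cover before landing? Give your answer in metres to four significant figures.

vₓ = 17.00 cos 41.6° = 12.71 m/s; v_y0 = 17.00 sin 41.6° = 11.29 m/s.
With up positive and y = 0 at the ground: y(t) = 78.1 + (11.29) t − 6.050 t². Setting y = 0 and taking the positive root: t = [11.29 + √(11.29² + 2·12.1·78.1)] / 12.1 = (11.29 + 44.92) / 12.1 = 4.645 s.
Horizontal distance: R = vₓ t = 12.71 × 4.645 = 59.05 m.

59.05 m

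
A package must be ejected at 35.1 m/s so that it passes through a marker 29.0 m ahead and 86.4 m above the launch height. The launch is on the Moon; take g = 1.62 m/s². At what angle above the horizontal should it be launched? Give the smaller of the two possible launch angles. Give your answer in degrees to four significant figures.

72.61°

Trajectory: y = x tanθ − g x² (1 + tan²θ)/(2v₀²). With x = 29.0, y = 86.4, v₀ = 35.1, g = 1.62:
0.5529 tan²θ − 29.0 tanθ + (86.95) = 0.
tanθ = [29.0 ± √(29.0² − 4 × 0.5529 × (86.95))] / (2 × 0.5529) = (29.0 ± 25.47) / 1.106, giving tanθ = 3.193 or 49.26.
θ = 72.61° or 88.84°; the smaller is 72.61°.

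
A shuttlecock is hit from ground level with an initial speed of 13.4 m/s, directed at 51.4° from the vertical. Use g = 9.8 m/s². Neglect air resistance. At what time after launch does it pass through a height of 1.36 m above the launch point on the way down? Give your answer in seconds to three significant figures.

1.52 s

Components: vₓ = 13.40 sin 51.4° = 10.47 m/s, v_y0 = 13.40 cos 51.4° = 8.360 m/s.
Require v_y0 t − ½ g t² = 1.36, i.e. 4.900 t² − 8.360 t + 1.36 = 0.
Quadratic formula: t = (8.360 ± √43.233) / 9.80 = (8.360 ± 6.575) / 9.80 → t = 0.1821 s or 1.524 s.
The descending-branch root is 1.524 s.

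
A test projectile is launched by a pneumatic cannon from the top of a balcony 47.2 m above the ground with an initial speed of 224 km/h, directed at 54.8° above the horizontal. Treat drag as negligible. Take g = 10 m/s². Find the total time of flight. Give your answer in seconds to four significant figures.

11.03 s

Convert: 224 km/h = 224/3.6 = 62.22 m/s.
Horizontal component vₓ = 62.22 cos 54.8° = 35.87 m/s; vertical v_y0 = 62.22 sin 54.8° = 50.84 m/s.
The projectile lands when y = 47.2 + (50.84) t − ½·10.0·t² = 0. Positive root: t = (50.84 + √(50.84² + 2·10.0·47.2)) / 10.0 = (50.84 + 59.41) / 10.0 = 11.03 s.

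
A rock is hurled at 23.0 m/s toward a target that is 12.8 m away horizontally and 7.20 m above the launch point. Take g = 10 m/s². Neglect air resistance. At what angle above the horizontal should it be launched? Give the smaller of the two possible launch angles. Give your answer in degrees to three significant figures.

Trajectory: y = x tanθ − g x² (1 + tan²θ)/(2v₀²). With x = 12.8, y = 7.20, v₀ = 23.0, g = 10.0:
1.549 tan²θ − 12.8 tanθ + (8.749) = 0.
tanθ = [12.8 ± √(12.8² − 4 × 1.549 × (8.749))] / (2 × 1.549) = (12.8 ± 10.47) / 3.097, giving tanθ = 0.7519 or 7.514.
θ = 36.94° or 82.42°; the smaller is 36.94°.

36.9°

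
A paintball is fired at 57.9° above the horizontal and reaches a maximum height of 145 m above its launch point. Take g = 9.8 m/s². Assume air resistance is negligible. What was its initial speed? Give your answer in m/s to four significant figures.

At the peak v_y = 0, so v_y0 = √(2gH) = √(2 × 9.80 × 145) = 53.31 m/s.
v_y0 = v₀ sin θ ⇒ v₀ = 53.31 / sin 57.9° = 62.93 m/s.

62.93 m/s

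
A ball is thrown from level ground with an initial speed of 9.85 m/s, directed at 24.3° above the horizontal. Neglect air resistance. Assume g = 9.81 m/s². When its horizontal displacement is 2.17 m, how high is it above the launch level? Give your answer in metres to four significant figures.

0.6932 m

Resolve: vₓ = 9.850 cos 24.3° = 8.977 m/s and v_y0 = 9.850 sin 24.3° = 4.053 m/s.
At x = 2.17 m, t = x/vₓ = 2.17/8.977 = 0.2417 s.
Height: y = v_y0 t − ½ g t² = 4.053 × 0.2417 − 4.905 × 0.2417² = 0.9798 − 0.2866 = 0.6932 m.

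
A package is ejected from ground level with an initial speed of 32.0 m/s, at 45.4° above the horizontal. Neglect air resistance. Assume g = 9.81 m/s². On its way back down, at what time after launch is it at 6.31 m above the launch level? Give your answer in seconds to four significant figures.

Horizontal component vₓ = 32.00 cos 45.4° = 22.47 m/s; vertical v_y0 = 32.00 sin 45.4° = 22.78 m/s.
Require v_y0 t − ½ g t² = 6.31, i.e. 4.905 t² − 22.78 t + 6.31 = 0.
t = [22.78 ± √(22.78² − 2·9.81·6.31)] / 9.81 = (22.78 ± 19.88) / 9.81, so t = 0.2958 s or t = 4.349 s.
The descending-branch root is 4.349 s.

4.349 s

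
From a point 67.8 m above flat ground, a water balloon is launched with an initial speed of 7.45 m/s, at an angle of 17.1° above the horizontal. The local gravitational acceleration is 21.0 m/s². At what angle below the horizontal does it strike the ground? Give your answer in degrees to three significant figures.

82.4°

Horizontal component vₓ = 7.450 cos 17.1° = 7.121 m/s; vertical v_y0 = 7.450 sin 17.1° = 2.191 m/s.
With up positive and y = 0 at the ground: y(t) = 67.8 + (2.191) t − 10.50 t². Setting y = 0 and taking the positive root: t = [2.191 + √(2.191² + 2·21.0·67.8)] / 21.0 = (2.191 + 53.41) / 21.0 = 2.648 s.
At impact: v_y = v_y0 − g t = −53.41 m/s; vₓ = 7.121 m/s.
Angle below horizontal: arctan(|v_y|/vₓ) = arctan(53.41/7.121) = 82.41°.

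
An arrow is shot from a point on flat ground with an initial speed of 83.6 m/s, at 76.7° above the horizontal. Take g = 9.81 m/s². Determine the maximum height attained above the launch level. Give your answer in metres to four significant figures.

Horizontal component vₓ = 83.60 cos 76.7° = 19.23 m/s; vertical v_y0 = 83.60 sin 76.7° = 81.36 m/s.
Peak height H = v_y0² / (2g) = 6619.1 / 19.62 = 337.4 m.

337.4 m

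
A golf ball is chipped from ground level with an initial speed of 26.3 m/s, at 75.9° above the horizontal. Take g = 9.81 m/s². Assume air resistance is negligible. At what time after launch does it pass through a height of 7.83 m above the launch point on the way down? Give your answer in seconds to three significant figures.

Horizontal component vₓ = 26.30 cos 75.9° = 6.407 m/s; vertical v_y0 = 26.30 sin 75.9° = 25.51 m/s.
Height y(t) = 25.51 t − 4.905 t² = 7.83 gives 4.905 t² − 25.51 t + 7.83 = 0.
Quadratic formula: t = (25.51 ± √497.01) / 9.81 = (25.51 ± 22.29) / 9.81 → t = 0.3276 s or 4.873 s.
The descending-branch root is 4.873 s.

4.87 s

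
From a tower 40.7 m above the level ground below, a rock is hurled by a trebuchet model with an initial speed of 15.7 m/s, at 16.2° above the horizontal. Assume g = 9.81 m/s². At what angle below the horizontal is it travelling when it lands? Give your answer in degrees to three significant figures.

Components: vₓ = 15.70 cos 16.2° = 15.08 m/s, v_y0 = 15.70 sin 16.2° = 4.380 m/s.
The projectile lands when y = 40.7 + (4.380) t − ½·9.81·t² = 0. Positive root: t = (4.380 + √(4.380² + 2·9.81·40.7)) / 9.81 = (4.380 + 28.60) / 9.81 = 3.361 s.
At impact: v_y = v_y0 − g t = −28.60 m/s; vₓ = 15.08 m/s.
Angle below horizontal: arctan(|v_y|/vₓ) = arctan(28.60/15.08) = 62.20°.

62.2°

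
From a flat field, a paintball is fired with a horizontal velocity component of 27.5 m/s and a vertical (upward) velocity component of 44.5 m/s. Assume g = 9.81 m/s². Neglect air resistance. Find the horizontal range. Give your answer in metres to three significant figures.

Time aloft: T = 2 v_y0 / g = 2 × 44.50 / 9.81 = 9.072 s.
Horizontal distance R = vₓ T = 27.50 × 9.072 = 249.5 m.

249 m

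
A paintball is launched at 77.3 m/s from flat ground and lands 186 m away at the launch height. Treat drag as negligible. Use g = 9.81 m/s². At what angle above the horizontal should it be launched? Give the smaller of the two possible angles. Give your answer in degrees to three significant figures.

8.89°

From R = (v₀²/g) sin 2θ: sin 2θ = 9.81 × 186 / 5975.3 = 0.3054.
2θ = 17.78° or 180° − 17.78° = 162.2°, so θ = 8.890° or 81.11°.
The smaller angle is 8.890°.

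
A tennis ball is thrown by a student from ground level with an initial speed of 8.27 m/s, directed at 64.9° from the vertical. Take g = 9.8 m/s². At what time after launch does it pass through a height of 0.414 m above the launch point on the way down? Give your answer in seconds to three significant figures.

0.567 s

vₓ = 8.270 sin 64.9° = 7.489 m/s; v_y0 = 8.270 cos 64.9° = 3.508 m/s.
Require v_y0 t − ½ g t² = 0.414, i.e. 4.900 t² − 3.508 t + 0.414 = 0.
Quadratic formula: t = (3.508 ± √4.1926) / 9.80 = (3.508 ± 2.048) / 9.80 → t = 0.1490 s or 0.5669 s.
The descending-branch root is 0.5669 s.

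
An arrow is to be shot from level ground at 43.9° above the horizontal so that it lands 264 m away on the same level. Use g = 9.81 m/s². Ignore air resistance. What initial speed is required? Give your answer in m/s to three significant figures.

Level-ground range: R = v₀² sin(2θ)/g, so v₀ = √(gR / sin 2θ).
v₀ = √(9.81 × 264 / sin 87.80°) = √(2590 / 0.9993) = √2591.8 = 50.91 m/s.

50.9 m/s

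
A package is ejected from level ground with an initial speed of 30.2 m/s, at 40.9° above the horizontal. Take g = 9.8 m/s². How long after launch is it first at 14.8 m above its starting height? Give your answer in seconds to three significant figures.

Components: vₓ = 30.20 cos 40.9° = 22.83 m/s, v_y0 = 30.20 sin 40.9° = 19.77 m/s.
Require v_y0 t − ½ g t² = 14.8, i.e. 4.900 t² − 19.77 t + 14.8 = 0.
t = [19.77 ± √(19.77² − 2·9.80·14.8)] / 9.80 = (19.77 ± 10.04) / 9.80, so t = 0.9927 s or t = 3.043 s.
The first (ascending) time is 0.9927 s.

0.993 s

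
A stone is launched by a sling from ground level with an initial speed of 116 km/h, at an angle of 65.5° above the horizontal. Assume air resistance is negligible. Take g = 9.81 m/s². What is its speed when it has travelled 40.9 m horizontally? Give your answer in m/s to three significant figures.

13.4 m/s

Convert: 116 km/h = 116/3.6 = 32.22 m/s.
Horizontal component vₓ = 32.22 cos 65.5° = 13.36 m/s; vertical v_y0 = 32.22 sin 65.5° = 29.32 m/s.
Time to reach x = 40.9 m: t = x/vₓ = 40.9/13.36 = 3.061 s.
Vertical velocity there: v_y = v_y0 − g t = 29.32 − 9.81 × 3.061 = −0.7059 m/s.
Speed: √(vₓ² + v_y²) = √(13.36² + 0.7059²) = 13.38 m/s.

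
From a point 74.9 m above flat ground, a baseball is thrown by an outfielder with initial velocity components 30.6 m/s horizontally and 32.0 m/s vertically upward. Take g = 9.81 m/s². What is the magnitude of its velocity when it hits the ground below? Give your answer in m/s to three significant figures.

58.6 m/s

The projectile lands when y = 74.9 + (32.00) t − ½·9.81·t² = 0. Positive root: t = (32.00 + √(32.00² + 2·9.81·74.9)) / 9.81 = (32.00 + 49.94) / 9.81 = 8.352 s.
Vertical velocity at impact: v_y = v_y0 − g t = 32.00 − 9.81 × 8.352 = −49.94 m/s.
Speed: |v| = √(vₓ² + v_y²) = √(30.60² + 49.94²) = 58.57 m/s.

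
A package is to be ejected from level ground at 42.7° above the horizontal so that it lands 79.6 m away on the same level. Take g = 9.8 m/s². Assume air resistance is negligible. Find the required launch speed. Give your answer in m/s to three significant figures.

28.0 m/s

From R = (v₀² / g) sin 2θ: v₀ = √(gR / sin 2θ).
v₀ = √(9.80 × 79.6 / sin 85.40°) = √(780.1 / 0.9968) = √782.60 = 27.98 m/s.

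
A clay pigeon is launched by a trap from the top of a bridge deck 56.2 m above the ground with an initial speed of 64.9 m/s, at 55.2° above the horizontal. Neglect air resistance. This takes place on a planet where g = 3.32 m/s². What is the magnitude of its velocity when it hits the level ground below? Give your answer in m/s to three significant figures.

Resolve: vₓ = 64.90 cos 55.2° = 37.04 m/s and v_y0 = 64.90 sin 55.2° = 53.29 m/s.
With up positive and y = 0 at the ground: y(t) = 56.2 + (53.29) t − 1.660 t². Setting y = 0 and taking the positive root: t = [53.29 + √(53.29² + 2·3.32·56.2)] / 3.32 = (53.29 + 56.69) / 3.32 = 33.13 s.
Vertical velocity at impact: v_y = v_y0 − g t = 53.29 − 3.32 × 33.13 = −56.69 m/s.
Speed: |v| = √(vₓ² + v_y²) = √(37.04² + 56.69²) = 67.71 m/s.

67.7 m/s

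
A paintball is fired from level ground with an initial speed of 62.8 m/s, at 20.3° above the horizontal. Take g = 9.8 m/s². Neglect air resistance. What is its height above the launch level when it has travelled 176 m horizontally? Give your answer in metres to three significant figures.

21.4 m

Components: vₓ = 62.80 cos 20.3° = 58.90 m/s, v_y0 = 62.80 sin 20.3° = 21.79 m/s.
Time to reach x = 176 m: t = x/vₓ = 176/58.90 = 2.988 s.
Height: y = v_y0 t − ½ g t² = 21.79 × 2.988 − 4.900 × 2.988² = 65.10 − 43.75 = 21.35 m.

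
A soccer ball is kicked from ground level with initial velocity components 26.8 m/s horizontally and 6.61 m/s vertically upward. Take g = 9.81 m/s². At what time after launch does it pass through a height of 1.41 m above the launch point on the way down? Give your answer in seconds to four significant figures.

Set y = v_y0 t − ½ g t² = 1.41: 4.905 t² − 6.610 t + 1.41 = 0.
t = [6.610 ± √(6.610² − 2·9.81·1.41)] / 9.81 = (6.610 ± 4.003) / 9.81, so t = 0.2657 s or t = 1.082 s.
The descending-branch root is 1.082 s.

1.082 s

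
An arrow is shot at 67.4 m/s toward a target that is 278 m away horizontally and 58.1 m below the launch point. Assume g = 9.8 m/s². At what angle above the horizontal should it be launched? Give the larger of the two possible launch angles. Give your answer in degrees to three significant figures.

72.9°

Trajectory: y = x tanθ − g x² (1 + tan²θ)/(2v₀²). With x = 278, y = −58.1, v₀ = 67.4, g = 9.80:
83.36 tan²θ − 278 tanθ + (25.26) = 0.
tanθ = [278 ± √(278² − 4 × 83.36 × (25.26))] / (2 × 83.36) = (278 ± 262.4) / 166.7, giving tanθ = 0.09349 or 3.241.
θ = 5.341° or 72.85°; the larger is 72.85°.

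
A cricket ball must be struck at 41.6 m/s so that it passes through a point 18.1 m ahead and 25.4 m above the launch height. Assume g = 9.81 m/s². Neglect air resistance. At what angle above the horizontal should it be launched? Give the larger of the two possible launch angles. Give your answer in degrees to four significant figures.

86.80°

Trajectory: y = x tanθ − g x² (1 + tan²θ)/(2v₀²). With x = 18.1, y = 25.4, v₀ = 41.6, g = 9.81:
0.9286 tan²θ − 18.1 tanθ + (26.33) = 0.
tanθ = [18.1 ± √(18.1² − 4 × 0.9286 × (26.33))] / (2 × 0.9286) = (18.1 ± 15.16) / 1.857, giving tanθ = 1.583 or 17.91.
θ = 57.72° or 86.80°; the larger is 86.80°.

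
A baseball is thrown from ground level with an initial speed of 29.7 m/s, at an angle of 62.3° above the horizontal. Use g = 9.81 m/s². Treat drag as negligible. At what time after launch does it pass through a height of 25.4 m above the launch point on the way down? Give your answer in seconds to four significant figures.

vₓ = 29.70 cos 62.3° = 13.81 m/s; v_y0 = 29.70 sin 62.3° = 26.30 m/s.
Set y = v_y0 t − ½ g t² = 25.4: 4.905 t² − 26.30 t + 25.4 = 0.
Quadratic formula: t = (26.30 ± √193.14) / 9.81 = (26.30 ± 13.90) / 9.81 → t = 1.264 s or 4.097 s.
The descending-branch root is 4.097 s.

4.097 s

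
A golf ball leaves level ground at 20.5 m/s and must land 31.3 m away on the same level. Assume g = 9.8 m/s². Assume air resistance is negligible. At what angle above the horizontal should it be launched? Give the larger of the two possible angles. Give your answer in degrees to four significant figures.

From R = (v₀²/g) sin 2θ: sin 2θ = 9.80 × 31.3 / 420.25 = 0.7299.
2θ = 46.88° or 180° − 46.88° = 133.1°, so θ = 23.44° or 66.56°.
The larger angle is 66.56°.

66.56°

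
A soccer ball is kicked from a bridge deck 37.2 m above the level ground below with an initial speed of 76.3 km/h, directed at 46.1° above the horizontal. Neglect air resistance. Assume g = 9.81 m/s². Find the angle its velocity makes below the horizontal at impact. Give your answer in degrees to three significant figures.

64.7°

Convert: 76.3 km/h = 76.3/3.6 = 21.19 m/s.
Horizontal component vₓ = 21.19 cos 46.1° = 14.70 m/s; vertical v_y0 = 21.19 sin 46.1° = 15.27 m/s.
The projectile lands when y = 37.2 + (15.27) t − ½·9.81·t² = 0. Positive root: t = (15.27 + √(15.27² + 2·9.81·37.2)) / 9.81 = (15.27 + 31.03) / 9.81 = 4.720 s.
At impact: v_y = v_y0 − g t = −31.03 m/s; vₓ = 14.70 m/s.
Angle below horizontal: arctan(|v_y|/vₓ) = arctan(31.03/14.70) = 64.66°.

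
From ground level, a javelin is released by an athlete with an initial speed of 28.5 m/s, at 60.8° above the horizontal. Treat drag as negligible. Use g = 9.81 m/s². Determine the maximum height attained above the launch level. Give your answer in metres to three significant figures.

vₓ = 28.50 cos 60.8° = 13.90 m/s; v_y0 = 28.50 sin 60.8° = 24.88 m/s.
Maximum height: H = v_y0² / (2g) = 24.88² / (2 × 9.81) = 31.55 m.

31.5 m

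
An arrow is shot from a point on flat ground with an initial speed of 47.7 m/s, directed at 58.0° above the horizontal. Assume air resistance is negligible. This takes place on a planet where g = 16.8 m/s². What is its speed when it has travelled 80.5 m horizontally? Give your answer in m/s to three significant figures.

Components: vₓ = 47.70 cos 58.0° = 25.28 m/s, v_y0 = 47.70 sin 58.0° = 40.45 m/s.
At x = 80.5 m, t = x/vₓ = 80.5/25.28 = 3.185 s.
Vertical velocity there: v_y = v_y0 − g t = 40.45 − 16.8 × 3.185 = −13.05 m/s.
Speed: √(vₓ² + v_y²) = √(25.28² + 13.05²) = 28.45 m/s.

28.4 m/s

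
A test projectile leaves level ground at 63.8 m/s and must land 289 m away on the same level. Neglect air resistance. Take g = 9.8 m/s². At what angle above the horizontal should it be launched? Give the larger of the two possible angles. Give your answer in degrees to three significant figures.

Level-ground range R = v₀² sin(2θ)/g ⇒ sin(2θ) = gR/v₀² = 9.80 × 289 / 63.8² = 0.6958.
2θ = 44.09° or 180° − 44.09° = 135.9°, so θ = 22.05° or 67.95°.
The larger angle is 67.95°.

68.0°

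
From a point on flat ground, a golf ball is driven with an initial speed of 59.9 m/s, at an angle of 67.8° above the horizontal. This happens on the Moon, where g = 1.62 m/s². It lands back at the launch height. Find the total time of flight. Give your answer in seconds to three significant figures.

Resolve: vₓ = 59.90 cos 67.8° = 22.63 m/s and v_y0 = 59.90 sin 67.8° = 55.46 m/s.
Landing at launch height ⇒ T = 2 v_y0 / g = 2 × 55.46 / 1.62 = 68.47 s.

68.5 s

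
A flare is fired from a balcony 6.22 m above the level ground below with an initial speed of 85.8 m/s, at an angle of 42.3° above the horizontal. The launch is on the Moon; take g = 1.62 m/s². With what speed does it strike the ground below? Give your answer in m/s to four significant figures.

85.92 m/s

Components: vₓ = 85.80 cos 42.3° = 63.46 m/s, v_y0 = 85.80 sin 42.3° = 57.74 m/s.
Vertical motion (up positive, ground at y = 0): 0.8100 t² − (57.74) t − 6.22 = 0, so t = (57.74 + √(57.74² + 2·1.62·6.22)) / 1.62 = (57.74 + 57.92) / 1.62 = 71.40 s.
Vertical velocity at impact: v_y = v_y0 − g t = 57.74 − 1.62 × 71.40 = −57.92 m/s.
Speed: |v| = √(vₓ² + v_y²) = √(63.46² + 57.92²) = 85.92 m/s.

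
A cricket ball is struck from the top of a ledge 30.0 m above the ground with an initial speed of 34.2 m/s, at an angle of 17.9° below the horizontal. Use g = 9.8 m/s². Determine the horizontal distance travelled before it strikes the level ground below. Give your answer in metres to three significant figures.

Resolve: vₓ = 34.20 cos 17.9° = 32.54 m/s and v_y0 = −10.51 m/s (downward).
The projectile lands when y = 30.0 + (−10.51) t − ½·9.80·t² = 0. Positive root: t = (−10.51 + √(10.51² + 2·9.80·30.0)) / 9.80 = (−10.51 + 26.43) / 9.80 = 1.624 s.
Horizontal distance: R = vₓ t = 32.54 × 1.624 = 52.86 m.

52.9 m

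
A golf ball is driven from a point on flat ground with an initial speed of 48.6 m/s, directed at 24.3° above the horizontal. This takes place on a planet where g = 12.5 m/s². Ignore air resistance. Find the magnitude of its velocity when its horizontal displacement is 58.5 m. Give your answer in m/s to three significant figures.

44.4 m/s

Horizontal component vₓ = 48.60 cos 24.3° = 44.29 m/s; vertical v_y0 = 48.60 sin 24.3° = 20.00 m/s.
At x = 58.5 m, t = x/vₓ = 58.5/44.29 = 1.321 s.
Vertical velocity there: v_y = v_y0 − g t = 20.00 − 12.5 × 1.321 = 3.491 m/s.
Speed: √(vₓ² + v_y²) = √(44.29² + 3.491²) = 44.43 m/s.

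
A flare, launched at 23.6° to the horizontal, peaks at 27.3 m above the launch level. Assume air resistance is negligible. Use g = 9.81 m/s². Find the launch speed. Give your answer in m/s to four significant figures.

At the peak v_y = 0, so v_y0 = √(2gH) = √(2 × 9.81 × 27.3) = 23.14 m/s.
v_y0 = v₀ sin θ ⇒ v₀ = 23.14 / sin 23.6° = 57.81 m/s.

57.81 m/s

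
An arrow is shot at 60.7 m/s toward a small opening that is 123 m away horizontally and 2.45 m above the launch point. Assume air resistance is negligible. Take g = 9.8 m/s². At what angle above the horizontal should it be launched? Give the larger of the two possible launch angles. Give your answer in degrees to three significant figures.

80.4°

Trajectory: y = x tanθ − g x² (1 + tan²θ)/(2v₀²). With x = 123, y = 2.45, v₀ = 60.7, g = 9.80:
20.12 tan²θ − 123 tanθ + (22.57) = 0.
tanθ = [123 ± √(123² − 4 × 20.12 × (22.57))] / (2 × 20.12) = (123 ± 115.4) / 40.24, giving tanθ = 0.1894 or 5.924.
θ = 10.72° or 80.42°; the larger is 80.42°.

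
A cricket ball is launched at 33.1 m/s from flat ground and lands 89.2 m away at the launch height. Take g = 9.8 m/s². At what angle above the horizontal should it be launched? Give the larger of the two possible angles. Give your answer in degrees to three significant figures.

63.5°

Level-ground range R = v₀² sin(2θ)/g ⇒ sin(2θ) = gR/v₀² = 9.80 × 89.2 / 33.1² = 0.7979.
2θ = 52.93° or 180° − 52.93° = 127.1°, so θ = 26.46° or 63.54°.
The larger angle is 63.54°.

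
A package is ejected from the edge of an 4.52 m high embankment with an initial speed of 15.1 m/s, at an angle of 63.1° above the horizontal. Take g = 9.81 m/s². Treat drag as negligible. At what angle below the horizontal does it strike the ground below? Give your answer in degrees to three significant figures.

67.4°

Components: vₓ = 15.10 cos 63.1° = 6.832 m/s, v_y0 = 15.10 sin 63.1° = 13.47 m/s.
With up positive and y = 0 at the ground: y(t) = 4.52 + (13.47) t − 4.905 t². Setting y = 0 and taking the positive root: t = [13.47 + √(13.47² + 2·9.81·4.52)] / 9.81 = (13.47 + 16.43) / 9.81 = 3.048 s.
At impact: v_y = v_y0 − g t = −16.43 m/s; vₓ = 6.832 m/s.
Angle below horizontal: arctan(|v_y|/vₓ) = arctan(16.43/6.832) = 67.42°.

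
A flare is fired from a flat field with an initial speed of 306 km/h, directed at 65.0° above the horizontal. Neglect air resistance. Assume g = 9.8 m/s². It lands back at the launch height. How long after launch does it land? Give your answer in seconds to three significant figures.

Convert: 306 km/h = 306/3.6 = 85.00 m/s.
vₓ = 85.00 cos 65.0° = 35.92 m/s; v_y0 = 85.00 sin 65.0° = 77.04 m/s.
Time of flight on level ground: T = 2 v_y0 / g = 2 × 77.04 / 9.80 = 15.72 s.

15.7 s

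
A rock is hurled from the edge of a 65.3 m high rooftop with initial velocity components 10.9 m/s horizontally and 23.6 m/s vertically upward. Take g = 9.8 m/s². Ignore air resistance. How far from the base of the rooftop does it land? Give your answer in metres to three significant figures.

Vertical motion (up positive, ground at y = 0): 4.900 t² − (23.60) t − 65.3 = 0, so t = (23.60 + √(23.60² + 2·9.80·65.3)) / 9.80 = (23.60 + 42.86) / 9.80 = 6.781 s.
Horizontal distance: R = vₓ t = 10.90 × 6.781 = 73.92 m.

73.9 m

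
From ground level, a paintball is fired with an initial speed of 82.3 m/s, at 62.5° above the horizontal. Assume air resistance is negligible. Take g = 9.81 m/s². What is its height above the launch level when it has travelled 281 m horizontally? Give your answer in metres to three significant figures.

272 m

Components: vₓ = 82.30 cos 62.5° = 38.00 m/s, v_y0 = 82.30 sin 62.5° = 73.00 m/s.
x = vₓ t ⇒ t = 281/38.00 = 7.394 s.
Height: y = v_y0 t − ½ g t² = 73.00 × 7.394 − 4.905 × 7.394² = 539.8 − 268.2 = 271.6 m.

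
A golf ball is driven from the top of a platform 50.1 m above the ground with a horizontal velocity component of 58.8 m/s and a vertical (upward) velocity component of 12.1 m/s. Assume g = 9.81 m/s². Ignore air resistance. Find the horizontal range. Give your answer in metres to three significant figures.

274 m

The projectile lands when y = 50.1 + (12.10) t − ½·9.81·t² = 0. Positive root: t = (12.10 + √(12.10² + 2·9.81·50.1)) / 9.81 = (12.10 + 33.61) / 9.81 = 4.659 s.
Horizontal distance: R = vₓ t = 58.80 × 4.659 = 274.0 m.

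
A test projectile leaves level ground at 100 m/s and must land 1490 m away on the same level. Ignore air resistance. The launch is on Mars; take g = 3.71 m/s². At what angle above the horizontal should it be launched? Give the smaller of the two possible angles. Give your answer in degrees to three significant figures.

16.8°

Level-ground range R = v₀² sin(2θ)/g ⇒ sin(2θ) = gR/v₀² = 3.71 × 1490 / 100² = 0.5528.
2θ = 33.56° or 180° − 33.56° = 146.4°, so θ = 16.78° or 73.22°.
The smaller angle is 16.78°.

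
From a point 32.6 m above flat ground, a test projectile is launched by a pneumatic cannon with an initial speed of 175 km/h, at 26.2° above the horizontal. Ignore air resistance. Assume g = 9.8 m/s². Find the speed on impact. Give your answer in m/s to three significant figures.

Convert: 175 km/h = 175/3.6 = 48.61 m/s.
vₓ = 48.61 cos 26.2° = 43.62 m/s; v_y0 = 48.61 sin 26.2° = 21.46 m/s.
The projectile lands when y = 32.6 + (21.46) t − ½·9.80·t² = 0. Positive root: t = (21.46 + √(21.46² + 2·9.80·32.6)) / 9.80 = (21.46 + 33.16) / 9.80 = 5.574 s.
Vertical velocity at impact: v_y = v_y0 − g t = 21.46 − 9.80 × 5.574 = −33.16 m/s.
Speed: |v| = √(vₓ² + v_y²) = √(43.62² + 33.16²) = 54.79 m/s.

54.8 m/s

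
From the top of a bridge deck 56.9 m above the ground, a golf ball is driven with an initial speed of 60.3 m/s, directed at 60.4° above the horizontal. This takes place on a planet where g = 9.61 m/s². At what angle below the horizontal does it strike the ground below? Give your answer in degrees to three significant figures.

Components: vₓ = 60.30 cos 60.4° = 29.78 m/s, v_y0 = 60.30 sin 60.4° = 52.43 m/s.
With up positive and y = 0 at the ground: y(t) = 56.9 + (52.43) t − 4.805 t². Setting y = 0 and taking the positive root: t = [52.43 + √(52.43² + 2·9.61·56.9)] / 9.61 = (52.43 + 61.99) / 9.61 = 11.91 s.
At impact: v_y = v_y0 − g t = −61.99 m/s; vₓ = 29.78 m/s.
Angle below horizontal: arctan(|v_y|/vₓ) = arctan(61.99/29.78) = 64.34°.

64.3°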